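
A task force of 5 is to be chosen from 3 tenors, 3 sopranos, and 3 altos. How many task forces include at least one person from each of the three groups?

Unrestricted: C(9,5) = 126 ways to pick any 5 of the 9.
Subtract selections that omit an entire group: no tenors → C(6,5) = 6; no sopranos → C(6,5) = 6; no altos → C(6,5) = 6.
Add back selections omitting two groups (i.e. drawn from a single group): C(3,5) + C(3,5) + C(3,5) = 0.
By inclusion–exclusion: 126 − 18 + 0 = 108.

108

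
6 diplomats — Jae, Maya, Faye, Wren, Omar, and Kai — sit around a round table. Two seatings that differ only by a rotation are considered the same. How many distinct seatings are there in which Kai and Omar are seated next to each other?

48

Glue Kai and Omar into a block (2 internal orders). Seating 5 units around a circle gives (4)! arrangements.
So 2 × (4)! = 2 × 24 = 48.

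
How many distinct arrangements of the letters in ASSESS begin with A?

Fix A in the first position and arrange the remaining 5 letters.
Those 5 letters have S appearing 4 times, giving (5)!/(4!) = 5.

5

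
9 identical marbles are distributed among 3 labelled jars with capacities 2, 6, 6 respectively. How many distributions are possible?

Ignoring the caps, the number of non-negative solutions to x_1+…+x_3 = 9 is C(11,2) = 55.
Subtract solutions that violate a single cap (substitute x_i' = x_i − (cap_i+1)): x_1 ≥ 3 gives C(8,2) = 28; x_2 ≥ 7 gives C(4,2) = 6; x_3 ≥ 7 gives C(4,2) = 6. Together 40.
No two caps can be exceeded simultaneously, so the pair terms are all 0.
By inclusion–exclusion the count is 55 − 40 + 0 = 15.

15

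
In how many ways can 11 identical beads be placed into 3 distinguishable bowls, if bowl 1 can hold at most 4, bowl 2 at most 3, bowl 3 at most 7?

Without the upper bounds there are C(13,2) = 78 ways to split 11 among 3 bowls.
Subtract solutions that violate a single cap (substitute x_i' = x_i − (cap_i+1)): x_1 ≥ 5 gives C(8,2) = 28; x_2 ≥ 4 gives C(9,2) = 36; x_3 ≥ 8 gives C(5,2) = 10. Together 74.
Add back pairs where two caps are both exceeded: 6 + 0 + 0 = 6.
By inclusion–exclusion the count is 78 − 74 + 6 = 10.

10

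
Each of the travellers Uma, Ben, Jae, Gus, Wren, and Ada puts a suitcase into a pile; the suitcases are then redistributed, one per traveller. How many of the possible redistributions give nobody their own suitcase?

This is the derangement count D_6: permutations of 6 items with no fixed point.
By inclusion–exclusion this is Σ_{j=0}^{6} (−1)^j C(6,j)·(6−j)!.
Computing: 720 − 720 + 360 − 120 + 30 − 6 + 1 = 265.

265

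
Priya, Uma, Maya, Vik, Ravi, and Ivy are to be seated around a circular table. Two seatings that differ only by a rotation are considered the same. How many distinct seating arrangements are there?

120

Seat Priya anywhere (absorbing the rotational symmetry), then permute the other 5: (5)! = 120.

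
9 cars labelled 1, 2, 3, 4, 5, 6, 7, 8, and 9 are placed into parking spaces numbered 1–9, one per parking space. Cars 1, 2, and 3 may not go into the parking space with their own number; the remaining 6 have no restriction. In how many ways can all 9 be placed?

256320

Let Aᵢ (for i ∈ {1, 2, 3}) be the placements that put car i in its forbidden parking space. Any j of these fix j positions, leaving (9−j)! ways to fill the rest, and there are C(3,j) ways to pick which j.
By inclusion–exclusion, the number of valid placements is Σ_{j=0}^{3} (−1)^j C(3,j)·(9−j)!.
Computing: 362880 − 120960 + 15120 − 720 = 256320.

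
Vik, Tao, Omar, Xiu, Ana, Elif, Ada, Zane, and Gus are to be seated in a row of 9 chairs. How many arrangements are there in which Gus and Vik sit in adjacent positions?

Treat {Gus, Vik} as a single unit. There are 8 units to order, and the pair itself can be ordered 2 ways.
So the count is 2·(8)! = 80640.

80640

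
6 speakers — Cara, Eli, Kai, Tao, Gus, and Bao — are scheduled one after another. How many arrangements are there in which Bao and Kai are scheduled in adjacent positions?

Glue Bao and Kai into one block (2 internal orders), leaving 5 units to arrange in a row.
That gives 2 × 5! = 2 × 120 = 240.

240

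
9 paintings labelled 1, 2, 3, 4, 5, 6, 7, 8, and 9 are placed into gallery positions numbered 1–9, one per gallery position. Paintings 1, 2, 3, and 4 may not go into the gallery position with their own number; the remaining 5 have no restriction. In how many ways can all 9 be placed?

Let Aᵢ (for 1 ≤ i ≤ 4) be the placements that put painting i in its forbidden gallery position. Any j of these fix j positions, leaving (9−j)! ways to fill the rest, and there are C(4,j) ways to pick which j.
By inclusion–exclusion, the number of valid placements is Σ_{j=0}^{4} (−1)^j C(4,j)·(9−j)!.
Computing: 362880 − 161280 + 30240 − 2880 + 120 = 229080.

229080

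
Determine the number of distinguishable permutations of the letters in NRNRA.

Letter multiplicities in NRNRA: A×1, N×2, R×2.
So there are 5! / (2!·2!) = 30 distinguishable arrangements.

30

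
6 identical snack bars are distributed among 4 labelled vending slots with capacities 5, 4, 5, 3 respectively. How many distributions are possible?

Without the upper bounds there are C(9,3) = 84 ways to split 6 among 4 vending slots.
Subtract solutions that violate a single cap (substitute x_i' = x_i − (cap_i+1)): x_1 ≥ 6 gives C(3,3) = 1; x_2 ≥ 5 gives C(4,3) = 4; x_3 ≥ 6 gives C(3,3) = 1; x_4 ≥ 4 gives C(5,3) = 10. Together 16.
No two caps can be exceeded simultaneously, so the pair terms are all 0.
By inclusion–exclusion the count is 84 − 16 + 0 = 68.

68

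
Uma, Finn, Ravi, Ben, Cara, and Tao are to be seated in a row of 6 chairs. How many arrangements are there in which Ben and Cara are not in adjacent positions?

480

There are 6! = 720 arrangements in all. If Ben and Cara are adjacent, merging them into one block gives 2·(5)! = 240 arrangements.
Complementary counting: 720 − 240 = 480.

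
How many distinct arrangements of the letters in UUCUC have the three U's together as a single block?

Treat the 3 copies of U as a single block. The multiset to arrange is then {UUU, C, C}, 3 items in all.
That gives (3)!/(2!) = 3 arrangements.

3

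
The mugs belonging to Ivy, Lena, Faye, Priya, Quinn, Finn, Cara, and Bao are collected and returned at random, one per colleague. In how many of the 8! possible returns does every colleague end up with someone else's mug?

14833

This is the derangement count D_8: permutations of 8 items with no fixed point.
By inclusion–exclusion this is Σ_{j=0}^{8} (−1)^j C(8,j)·(8−j)!.
Computing: 40320 − 40320 + 20160 − 6720 + 1680 − 336 + 56 − 8 + 1 = 14833.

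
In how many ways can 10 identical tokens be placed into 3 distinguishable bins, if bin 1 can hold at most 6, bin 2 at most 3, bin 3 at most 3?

Ignoring the caps, the number of non-negative solutions to x_1+…+x_3 = 10 is C(12,2) = 66.
Subtract solutions that violate a single cap (substitute x_i' = x_i − (cap_i+1)): x_1 ≥ 7 gives C(5,2) = 10; x_2 ≥ 4 gives C(8,2) = 28; x_3 ≥ 4 gives C(8,2) = 28. Together 66.
Add back pairs where two caps are both exceeded: 0 + 0 + 6 = 6.
By inclusion–exclusion the count is 66 − 66 + 6 = 6.

6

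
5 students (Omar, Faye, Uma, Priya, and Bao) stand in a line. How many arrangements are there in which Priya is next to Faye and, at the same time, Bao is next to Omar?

Treat {Priya,Faye} as one block (2 orders) and {Bao,Omar} as another (2 orders).
That leaves 3 units to arrange: 2 × 2 × 3! = 4 × 6 = 24.

24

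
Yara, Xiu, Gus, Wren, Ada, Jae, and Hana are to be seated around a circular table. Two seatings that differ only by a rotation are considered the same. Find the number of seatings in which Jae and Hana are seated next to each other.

240

Glue Jae and Hana into a block (2 internal orders). Seating 6 units around a circle gives (5)! arrangements.
So 2 × (5)! = 2 × 120 = 240.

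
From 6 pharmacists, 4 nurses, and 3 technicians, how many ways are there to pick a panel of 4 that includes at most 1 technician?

570

Split by how many technicians are chosen (0 through 1).
Sum: C(3,0)·C(10,4) + C(3,1)·C(10,3) = 210 + 360 = 570.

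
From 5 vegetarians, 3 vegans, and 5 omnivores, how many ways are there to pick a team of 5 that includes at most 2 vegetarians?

966

Split by how many vegetarians are chosen (0 through 2).
Sum: C(5,0)·C(8,5) + C(5,1)·C(8,4) + C(5,2)·C(8,3) = 56 + 350 + 560 = 966.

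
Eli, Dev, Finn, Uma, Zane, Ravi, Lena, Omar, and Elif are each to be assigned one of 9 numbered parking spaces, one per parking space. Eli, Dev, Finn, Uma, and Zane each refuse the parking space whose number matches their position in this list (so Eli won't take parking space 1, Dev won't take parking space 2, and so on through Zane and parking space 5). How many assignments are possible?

205056

Let Aᵢ (for 1 ≤ i ≤ 5) be the placements that put person i in their forbidden parking space. Any j of these fix j positions, leaving (9−j)! ways to fill the rest, and there are C(5,j) ways to pick which j.
By inclusion–exclusion, the number of valid placements is Σ_{j=0}^{5} (−1)^j C(5,j)·(9−j)!.
Computing: 362880 − 201600 + 50400 − 7200 + 600 − 24 = 205056.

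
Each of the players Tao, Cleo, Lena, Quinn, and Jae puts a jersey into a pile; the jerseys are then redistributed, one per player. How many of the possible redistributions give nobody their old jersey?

Let Aᵢ be the assignments in which player i gets their old jersey. We want the size of the complement of A₁∪…∪A_5.
By inclusion–exclusion this is Σ_{j=0}^{5} (−1)^j C(5,j)·(5−j)!.
Computing: 120 − 120 + 60 − 20 + 5 − 1 = 44.

44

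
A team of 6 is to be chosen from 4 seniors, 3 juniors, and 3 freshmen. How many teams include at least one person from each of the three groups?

195

Unrestricted: C(10,6) = 210 ways to pick any 6 of the 10.
Subtract selections that omit an entire group: no seniors → C(6,6) = 1; no juniors → C(7,6) = 7; no freshmen → C(7,6) = 7.
Add back selections omitting two groups (i.e. drawn from a single group): C(4,6) + C(3,6) + C(3,6) = 0.
By inclusion–exclusion: 210 − 15 + 0 = 195.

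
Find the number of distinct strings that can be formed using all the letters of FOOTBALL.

10080

FOOTBALL has 8 letters with L appearing twice and O appearing twice.
Dividing 8! = 40320 by 2!·2! = 4 for the repeated letters gives 10080.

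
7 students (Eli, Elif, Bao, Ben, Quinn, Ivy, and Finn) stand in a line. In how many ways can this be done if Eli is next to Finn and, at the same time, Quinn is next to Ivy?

Treat {Eli,Finn} as one block (2 orders) and {Quinn,Ivy} as another (2 orders).
That leaves 5 units to arrange: 2 × 2 × 5! = 4 × 120 = 480.

480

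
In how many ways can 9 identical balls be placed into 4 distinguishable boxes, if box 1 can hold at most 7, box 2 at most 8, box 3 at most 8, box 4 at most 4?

Without the upper bounds there are C(12,3) = 220 ways to split 9 among 4 boxes.
Subtract solutions that violate a single cap (substitute x_i' = x_i − (cap_i+1)): x_1 ≥ 8 gives C(4,3) = 4; x_2 ≥ 9 gives C(3,3) = 1; x_3 ≥ 9 gives C(3,3) = 1; x_4 ≥ 5 gives C(7,3) = 35. Together 41.
No two caps can be exceeded simultaneously, so the pair terms are all 0.
By inclusion–exclusion the count is 220 − 41 + 0 = 179.

179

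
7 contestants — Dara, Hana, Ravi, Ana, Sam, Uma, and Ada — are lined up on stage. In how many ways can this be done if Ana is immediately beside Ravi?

Treat {Ana, Ravi} as a single unit. There are 6 units to order, and the pair itself can be ordered 2 ways.
So the count is 2·(6)! = 1440.

1440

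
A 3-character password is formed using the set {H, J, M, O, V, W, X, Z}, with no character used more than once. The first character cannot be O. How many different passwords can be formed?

294

The first character has 8−1 = 7 choices (anything except O).
The remaining 2 characters are filled from the other 7 symbols without repetition: 7 × 6 = 42.
Total: 7 × 42 = 294.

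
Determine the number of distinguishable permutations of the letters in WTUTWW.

60

The 6 letters of WTUTWW have repeats: T appearing twice and W appearing 3 times.
The number of distinct arrangements is 6!/(3!·2!) = 720/12 = 60.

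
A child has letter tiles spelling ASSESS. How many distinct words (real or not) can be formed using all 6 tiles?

30

Letter multiplicities in ASSESS: A×1, E×1, S×4.
Dividing 6! = 720 by 4! = 24 for the repeated letters gives 30.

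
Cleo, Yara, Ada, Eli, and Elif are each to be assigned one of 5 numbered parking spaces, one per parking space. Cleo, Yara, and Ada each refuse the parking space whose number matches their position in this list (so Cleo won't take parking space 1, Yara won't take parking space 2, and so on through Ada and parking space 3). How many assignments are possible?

64

Let Aᵢ (for i ∈ {1, 2, 3}) be the placements that put person i in their forbidden parking space. Any j of these fix j positions, leaving (5−j)! ways to fill the rest, and there are C(3,j) ways to pick which j.
By inclusion–exclusion, the number of valid placements is Σ_{j=0}^{3} (−1)^j C(3,j)·(5−j)!.
Computing: 120 − 72 + 18 − 2 = 64.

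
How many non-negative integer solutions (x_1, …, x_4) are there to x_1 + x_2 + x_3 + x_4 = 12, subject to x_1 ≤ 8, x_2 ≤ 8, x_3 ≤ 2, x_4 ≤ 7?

By stars and bars, unrestricted non-negative solutions to x_1+…+x_4 = 12 number C(12+3,3) = 455.
Subtract solutions that violate a single cap (substitute x_i' = x_i − (cap_i+1)): x_1 ≥ 9 gives C(6,3) = 20; x_2 ≥ 9 gives C(6,3) = 20; x_3 ≥ 3 gives C(12,3) = 220; x_4 ≥ 8 gives C(7,3) = 35. Together 295.
Add back pairs where two caps are both exceeded: 0 + 1 + 0 + 1 + 0 + 4 = 6.
By inclusion–exclusion the count is 455 − 295 + 6 = 166.

166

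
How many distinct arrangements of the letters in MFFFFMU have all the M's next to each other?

Treat the 2 copies of M as a single block. The multiset to arrange is then {MM, F, F, F, F, U}, 6 items in all.
That gives (6)!/(4!) = 30 arrangements.

30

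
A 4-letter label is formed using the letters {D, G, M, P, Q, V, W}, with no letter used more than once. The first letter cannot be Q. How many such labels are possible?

720

The first letter has 7−1 = 6 choices (anything except Q).
The remaining 3 letters are filled from the other 6 symbols without repetition: 6 × 5 × 4 = 120.
Total: 6 × 120 = 720.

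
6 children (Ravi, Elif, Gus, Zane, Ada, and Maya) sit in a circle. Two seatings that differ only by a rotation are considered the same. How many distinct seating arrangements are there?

Fix one person's seat to break rotational symmetry; the remaining 5 people can be arranged in (5)! = 120 ways.

120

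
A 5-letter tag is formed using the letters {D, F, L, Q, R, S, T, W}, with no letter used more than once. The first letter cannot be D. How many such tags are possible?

5880

The first letter has 8−1 = 7 choices (anything except D).
The remaining 4 letters are filled from the other 7 symbols without repetition: 7 × 6 × 5 × 4 = 840.
Total: 7 × 840 = 5880.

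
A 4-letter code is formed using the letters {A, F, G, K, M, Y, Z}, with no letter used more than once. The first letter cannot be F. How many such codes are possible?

720

The first letter has 7−1 = 6 choices (anything except F).
The remaining 3 letters are filled from the other 6 symbols without repetition: 6 × 5 × 4 = 120.
Total: 6 × 120 = 720.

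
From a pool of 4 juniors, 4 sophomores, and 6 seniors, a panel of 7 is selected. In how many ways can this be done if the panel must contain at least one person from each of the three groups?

3184

Unrestricted: C(14,7) = 3432 ways to pick any 7 of the 14.
Subtract selections that omit an entire group: no juniors → C(10,7) = 120; no sophomores → C(10,7) = 120; no seniors → C(8,7) = 8.
Add back selections omitting two groups (i.e. drawn from a single group): C(4,7) + C(4,7) + C(6,7) = 0.
By inclusion–exclusion: 3432 − 248 + 0 = 3184.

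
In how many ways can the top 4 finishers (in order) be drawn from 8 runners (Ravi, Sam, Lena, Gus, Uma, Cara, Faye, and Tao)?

This is an ordered selection of 4 from 8: P(8,4).
That gives 8 × 7 × 6 × 5 = 1680.

1680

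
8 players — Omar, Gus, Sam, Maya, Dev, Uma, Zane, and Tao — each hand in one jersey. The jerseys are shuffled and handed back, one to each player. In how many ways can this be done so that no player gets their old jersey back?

Count assignments avoiding every fixed point. For any j of the 8 players fixed to their old jersey, the other 8−j can be arranged in (8−j)! ways.
By inclusion–exclusion this is Σ_{j=0}^{8} (−1)^j C(8,j)·(8−j)!.
Computing: 40320 − 40320 + 20160 − 6720 + 1680 − 336 + 56 − 8 + 1 = 14833.

14833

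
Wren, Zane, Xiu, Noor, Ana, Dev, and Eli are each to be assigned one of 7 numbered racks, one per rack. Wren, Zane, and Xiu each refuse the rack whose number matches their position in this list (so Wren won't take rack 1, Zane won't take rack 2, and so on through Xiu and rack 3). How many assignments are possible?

3216

Let Aᵢ (for i ∈ {1, 2, 3}) be the placements that put person i in their forbidden rack. Any j of these fix j positions, leaving (7−j)! ways to fill the rest, and there are C(3,j) ways to pick which j.
By inclusion–exclusion, the number of valid placements is Σ_{j=0}^{3} (−1)^j C(3,j)·(7−j)!.
Computing: 5040 − 2160 + 360 − 24 = 3216.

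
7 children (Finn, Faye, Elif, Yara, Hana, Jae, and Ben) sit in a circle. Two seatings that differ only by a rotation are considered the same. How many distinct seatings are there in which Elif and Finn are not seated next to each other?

All circular seatings of 7 people number (6)! = 720.
Seatings with Elif beside Finn: treat them as a block with 2 internal orders, giving 2 × (5)! = 240.
Subtracting, 720 − 240 = 480.

480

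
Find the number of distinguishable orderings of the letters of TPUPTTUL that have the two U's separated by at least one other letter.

1260

Total arrangements of TPUPTTUL: 8!/(3!·2!·2!) = 1680.
If the two U's are adjacent, glue them into one block, leaving 7 items to arrange: (7)!/(3!·2!) = 420 ways.
Hence 1680 − 420 = 1260.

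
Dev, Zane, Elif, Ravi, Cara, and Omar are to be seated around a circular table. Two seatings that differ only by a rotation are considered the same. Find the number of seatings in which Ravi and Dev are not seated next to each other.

All circular seatings of 6 people number (5)! = 120.
Seatings with Ravi beside Dev: treat them as a block with 2 internal orders, giving 2 × (4)! = 48.
Subtracting, 120 − 48 = 72.

72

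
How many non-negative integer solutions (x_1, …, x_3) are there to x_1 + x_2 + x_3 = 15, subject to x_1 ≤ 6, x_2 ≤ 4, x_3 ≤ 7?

6

By stars and bars, unrestricted non-negative solutions to x_1+…+x_3 = 15 number C(15+2,2) = 136.
Subtract solutions that violate a single cap (substitute x_i' = x_i − (cap_i+1)): x_1 ≥ 7 gives C(10,2) = 45; x_2 ≥ 5 gives C(12,2) = 66; x_3 ≥ 8 gives C(9,2) = 36. Together 147.
Add back pairs where two caps are both exceeded: 10 + 1 + 6 = 17.
By inclusion–exclusion the count is 136 − 147 + 17 = 6.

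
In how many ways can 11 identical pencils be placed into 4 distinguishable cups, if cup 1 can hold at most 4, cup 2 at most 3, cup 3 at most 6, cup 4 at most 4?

66

Without the upper bounds there are C(14,3) = 364 ways to split 11 among 4 cups.
Subtract solutions that violate a single cap (substitute x_i' = x_i − (cap_i+1)): x_1 ≥ 5 gives C(9,3) = 84; x_2 ≥ 4 gives C(10,3) = 120; x_3 ≥ 7 gives C(7,3) = 35; x_4 ≥ 5 gives C(9,3) = 84. Together 323.
Add back pairs where two caps are both exceeded: 10 + 0 + 4 + 1 + 10 + 0 = 25.
By inclusion–exclusion the count is 364 − 323 + 25 = 66.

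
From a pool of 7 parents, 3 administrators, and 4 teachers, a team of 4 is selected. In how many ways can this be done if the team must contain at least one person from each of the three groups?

Unrestricted: C(14,4) = 1001 ways to pick any 4 of the 14.
Subtract selections that omit an entire group: no parents → C(7,4) = 35; no administrators → C(11,4) = 330; no teachers → C(10,4) = 210.
Add back selections omitting two groups (i.e. drawn from a single group): C(7,4) + C(3,4) + C(4,4) = 36.
By inclusion–exclusion: 1001 − 575 + 36 = 462.

462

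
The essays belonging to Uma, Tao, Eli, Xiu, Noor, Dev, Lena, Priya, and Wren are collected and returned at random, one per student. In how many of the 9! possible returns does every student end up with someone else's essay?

133496

This is the derangement count D_9: permutations of 9 items with no fixed point.
By inclusion–exclusion this is Σ_{j=0}^{9} (−1)^j C(9,j)·(9−j)!.
Computing: 362880 − 362880 + 181440 − 60480 + 15120 − 3024 + 504 − 72 + 9 − 1 = 133496.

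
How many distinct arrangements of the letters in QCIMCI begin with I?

60

Fix I in the first position and arrange the remaining 5 letters.
Those 5 letters have C appearing twice, giving (5)!/(2!) = 60.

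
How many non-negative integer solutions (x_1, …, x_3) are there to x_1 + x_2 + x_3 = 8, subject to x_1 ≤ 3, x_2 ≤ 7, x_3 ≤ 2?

Ignoring the caps, the number of non-negative solutions to x_1+…+x_3 = 8 is C(10,2) = 45.
Subtract solutions that violate a single cap (substitute x_i' = x_i − (cap_i+1)): x_1 ≥ 4 gives C(6,2) = 15; x_2 ≥ 8 gives C(2,2) = 1; x_3 ≥ 3 gives C(7,2) = 21. Together 37.
Add back pairs where two caps are both exceeded: 0 + 3 + 0 = 3.
By inclusion–exclusion the count is 45 − 37 + 3 = 11.

11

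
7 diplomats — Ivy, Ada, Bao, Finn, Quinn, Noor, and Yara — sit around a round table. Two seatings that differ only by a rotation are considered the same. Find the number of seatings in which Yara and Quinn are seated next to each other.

240

Treat {Yara, Quinn} as one unit (2 internal orders) and seat the resulting 6 units around the table: (5)! circular arrangements.
So 2 × (5)! = 2 × 120 = 240.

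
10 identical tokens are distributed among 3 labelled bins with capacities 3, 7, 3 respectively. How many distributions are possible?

10

Without the upper bounds there are C(12,2) = 66 ways to split 10 among 3 bins.
Subtract solutions that violate a single cap (substitute x_i' = x_i − (cap_i+1)): x_1 ≥ 4 gives C(8,2) = 28; x_2 ≥ 8 gives C(4,2) = 6; x_3 ≥ 4 gives C(8,2) = 28. Together 62.
Add back pairs where two caps are both exceeded: 0 + 6 + 0 = 6.
By inclusion–exclusion the count is 66 − 62 + 6 = 10.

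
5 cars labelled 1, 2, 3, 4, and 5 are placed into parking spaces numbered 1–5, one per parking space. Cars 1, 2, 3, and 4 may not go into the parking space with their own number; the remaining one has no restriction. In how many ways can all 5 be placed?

Let Aᵢ (for 1 ≤ i ≤ 4) be the placements that put car i in its forbidden parking space. Any j of these fix j positions, leaving (5−j)! ways to fill the rest, and there are C(4,j) ways to pick which j.
By inclusion–exclusion, the number of valid placements is Σ_{j=0}^{4} (−1)^j C(4,j)·(5−j)!.
Computing: 120 − 96 + 36 − 8 + 1 = 53.

53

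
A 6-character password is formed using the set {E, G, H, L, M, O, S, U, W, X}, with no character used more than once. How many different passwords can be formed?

Choose and order 6 of the 10 symbols: the first character has 10 options, the next 9, and so on down to 5.
That product is 10 × 9 × 8 × 7 × 6 × 5 = 151200.

151200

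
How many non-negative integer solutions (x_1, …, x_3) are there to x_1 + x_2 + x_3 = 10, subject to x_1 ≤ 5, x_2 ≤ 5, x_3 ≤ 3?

By stars and bars, unrestricted non-negative solutions to x_1+…+x_3 = 10 number C(10+2,2) = 66.
Subtract solutions that violate a single cap (substitute x_i' = x_i − (cap_i+1)): x_1 ≥ 6 gives C(6,2) = 15; x_2 ≥ 6 gives C(6,2) = 15; x_3 ≥ 4 gives C(8,2) = 28. Together 58.
Add back pairs where two caps are both exceeded: 0 + 1 + 1 = 2.
By inclusion–exclusion the count is 66 − 58 + 2 = 10.

10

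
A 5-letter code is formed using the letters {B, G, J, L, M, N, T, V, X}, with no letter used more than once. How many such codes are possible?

With no repetition, fill the 5 letters in order: 9 choices, then 8, down to 5.
9 × 8 × 7 × 6 × 5 = 15120.

15120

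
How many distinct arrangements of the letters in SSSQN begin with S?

Fix S in the first position and arrange the remaining 4 letters.
Those 4 letters have S appearing twice, giving (4)!/(2!) = 12.

12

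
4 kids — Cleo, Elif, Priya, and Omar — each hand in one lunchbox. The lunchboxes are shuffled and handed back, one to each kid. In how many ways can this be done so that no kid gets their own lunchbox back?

Count assignments avoiding every fixed point. For any j of the 4 kids fixed to their own lunchbox, the other 4−j can be arranged in (4−j)! ways.
By inclusion–exclusion this is Σ_{j=0}^{4} (−1)^j C(4,j)·(4−j)!.
Computing: 24 − 24 + 12 − 4 + 1 = 9.

9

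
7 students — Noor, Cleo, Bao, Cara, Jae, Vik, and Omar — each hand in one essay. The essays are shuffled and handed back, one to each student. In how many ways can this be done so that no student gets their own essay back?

Count assignments avoiding every fixed point. For any j of the 7 students fixed to their own essay, the other 7−j can be arranged in (7−j)! ways.
By inclusion–exclusion this is Σ_{j=0}^{7} (−1)^j C(7,j)·(7−j)!.
Computing: 5040 − 5040 + 2520 − 840 + 210 − 42 + 7 − 1 = 1854.

1854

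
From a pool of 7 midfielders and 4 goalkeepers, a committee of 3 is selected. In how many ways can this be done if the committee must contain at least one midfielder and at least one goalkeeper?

Unrestricted: C(11,3) = 165 ways to pick any 3 of the 11.
Subtract selections that omit an entire group: no midfielders → C(4,3) = 4; no goalkeepers → C(7,3) = 35.
Both groups omitted at once is impossible, so 165 − 39 = 126.

126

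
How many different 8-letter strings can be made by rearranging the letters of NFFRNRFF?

Letter multiplicities in NFFRNRFF: F×4, N×2, R×2.
The number of distinct arrangements is 8!/(4!·2!·2!) = 40320/96 = 420.

420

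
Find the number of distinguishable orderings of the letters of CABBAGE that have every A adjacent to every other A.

Treat the 2 copies of A as a single block. The multiset to arrange is then {AA, B, B, C, E, G}, 6 items in all.
That gives (6)!/(2!) = 360 arrangements.

360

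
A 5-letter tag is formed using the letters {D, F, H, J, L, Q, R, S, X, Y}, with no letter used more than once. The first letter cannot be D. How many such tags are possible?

The first letter has 10−1 = 9 choices (anything except D).
The remaining 4 letters are filled from the other 9 symbols without repetition: 9 × 8 × 7 × 6 = 3024.
Total: 9 × 3024 = 27216.

27216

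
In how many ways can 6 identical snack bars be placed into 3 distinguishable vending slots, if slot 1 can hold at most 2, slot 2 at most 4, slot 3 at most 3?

Without the upper bounds there are C(8,2) = 28 ways to split 6 among 3 vending slots.
Subtract solutions that violate a single cap (substitute x_i' = x_i − (cap_i+1)): x_1 ≥ 3 gives C(5,2) = 10; x_2 ≥ 5 gives C(3,2) = 3; x_3 ≥ 4 gives C(4,2) = 6. Together 19.
No two caps can be exceeded simultaneously, so the pair terms are all 0.
By inclusion–exclusion the count is 28 − 19 + 0 = 9.

9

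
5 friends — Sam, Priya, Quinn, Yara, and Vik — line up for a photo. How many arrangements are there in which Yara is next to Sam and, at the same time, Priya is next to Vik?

Treat {Yara,Sam} as one block (2 orders) and {Priya,Vik} as another (2 orders).
That leaves 3 units to arrange: 2 × 2 × 3! = 4 × 6 = 24.

24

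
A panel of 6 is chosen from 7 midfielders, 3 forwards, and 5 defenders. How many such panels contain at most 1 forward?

3300

Split by how many forwards are chosen (0 through 1).
Sum: C(3,0)·C(12,6) + C(3,1)·C(12,5) = 924 + 2376 = 3300.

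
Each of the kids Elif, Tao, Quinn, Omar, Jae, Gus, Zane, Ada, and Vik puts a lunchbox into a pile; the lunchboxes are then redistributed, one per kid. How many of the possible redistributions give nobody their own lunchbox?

This is the derangement count D_9: permutations of 9 items with no fixed point.
By inclusion–exclusion this is Σ_{j=0}^{9} (−1)^j C(9,j)·(9−j)!.
Computing: 362880 − 362880 + 181440 − 60480 + 15120 − 3024 + 504 − 72 + 9 − 1 = 133496.

133496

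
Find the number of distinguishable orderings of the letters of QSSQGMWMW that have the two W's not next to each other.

There are 9!/(2!·2!·2!·2!) = 22680 arrangements of QSSQGMWMW in total.
If the two W's are adjacent, glue them into one block, leaving 8 items to arrange: (8)!/(2!·2!·2!) = 5040 ways.
Subtracting, 22680 − 5040 = 17640 arrangements keep the W's apart.

17640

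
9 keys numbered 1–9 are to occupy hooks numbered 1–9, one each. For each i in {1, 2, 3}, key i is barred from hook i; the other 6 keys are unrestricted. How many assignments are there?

Let Aᵢ (for i ∈ {1, 2, 3}) be the placements that put key i in its forbidden hook. Any j of these fix j positions, leaving (9−j)! ways to fill the rest, and there are C(3,j) ways to pick which j.
By inclusion–exclusion, the number of valid placements is Σ_{j=0}^{3} (−1)^j C(3,j)·(9−j)!.
Computing: 362880 − 120960 + 15120 − 720 = 256320.

256320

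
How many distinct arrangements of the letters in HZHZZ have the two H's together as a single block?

Treat the 2 copies of H as a single block. The multiset to arrange is then {HH, Z, Z, Z}, 4 items in all.
That gives (4)!/(3!) = 4 arrangements.

4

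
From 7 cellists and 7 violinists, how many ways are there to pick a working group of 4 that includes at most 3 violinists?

966

Split by how many violinists are chosen (0 through 3).
Sum: C(7,0)·C(7,4) + C(7,1)·C(7,3) + C(7,2)·C(7,2) + C(7,3)·C(7,1) = 35 + 245 + 441 + 245 = 966.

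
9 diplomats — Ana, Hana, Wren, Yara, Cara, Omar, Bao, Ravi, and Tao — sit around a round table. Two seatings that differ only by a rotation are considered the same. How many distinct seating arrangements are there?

40320

Seat Ana anywhere (absorbing the rotational symmetry), then permute the other 8: (8)! = 40320.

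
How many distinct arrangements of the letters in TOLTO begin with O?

12

With the first slot taken by O, it remains to arrange the other 4 letters (TLTO).
Those 4 letters have T appearing twice, giving (4)!/(2!) = 12.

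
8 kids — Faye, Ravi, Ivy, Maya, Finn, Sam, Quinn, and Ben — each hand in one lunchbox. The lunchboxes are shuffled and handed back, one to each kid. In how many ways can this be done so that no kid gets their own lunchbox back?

14833

This is the derangement count D_8: permutations of 8 items with no fixed point.
By inclusion–exclusion this is Σ_{j=0}^{8} (−1)^j C(8,j)·(8−j)!.
Computing: 40320 − 40320 + 20160 − 6720 + 1680 − 336 + 56 − 8 + 1 = 14833.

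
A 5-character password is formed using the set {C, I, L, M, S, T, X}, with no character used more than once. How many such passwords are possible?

2520

Choose and order 5 of the 7 symbols: the first character has 7 options, the next 6, and so on down to 3.
That product is 7 × 6 × 5 × 4 × 3 = 2520.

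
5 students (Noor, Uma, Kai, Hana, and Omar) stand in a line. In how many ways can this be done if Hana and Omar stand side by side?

Treat {Hana, Omar} as a single unit. There are 4 units to order, and the pair itself can be ordered 2 ways.
So the count is 2·(4)! = 48.

48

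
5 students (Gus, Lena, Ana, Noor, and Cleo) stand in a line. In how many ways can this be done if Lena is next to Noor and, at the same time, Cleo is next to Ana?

Treat {Lena,Noor} as one block (2 orders) and {Cleo,Ana} as another (2 orders).
That leaves 3 units to arrange: 2 × 2 × 3! = 4 × 6 = 24.

24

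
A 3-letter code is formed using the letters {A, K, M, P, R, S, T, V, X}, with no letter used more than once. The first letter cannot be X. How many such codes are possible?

448

The first letter has 9−1 = 8 choices (anything except X).
The remaining 2 letters are filled from the other 8 symbols without repetition: 8 × 7 = 56.
Total: 8 × 56 = 448.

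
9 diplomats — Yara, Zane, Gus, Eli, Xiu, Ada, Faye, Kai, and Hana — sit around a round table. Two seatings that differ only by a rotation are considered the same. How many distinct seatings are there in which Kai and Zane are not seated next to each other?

Without the restriction there are (8)! = 40320 seatings.
Those with Kai next to Zane: fuse the pair into one unit and seat 8 units around a circle — 2·(7)! = 10080.
Subtracting, 40320 − 10080 = 30240.

30240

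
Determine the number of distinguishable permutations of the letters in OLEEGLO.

OLEEGLO has 7 letters with E appearing twice, L appearing twice, and O appearing twice.
The number of distinct arrangements is 7!/(2!·2!·2!) = 5040/8 = 630.

630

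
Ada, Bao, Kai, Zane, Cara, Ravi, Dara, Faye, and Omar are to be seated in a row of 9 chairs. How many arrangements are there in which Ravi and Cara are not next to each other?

282240

There are 9! = 362880 arrangements in all. If Ravi and Cara are adjacent, merging them into one block gives 2·(8)! = 80640 arrangements.
Complementary counting: 362880 − 80640 = 282240.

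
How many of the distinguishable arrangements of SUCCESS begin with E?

Fix E in the first position and arrange the remaining 6 letters.
Those 6 letters have C appearing twice and S appearing 3 times, giving (6)!/(3!·2!) = 60.

60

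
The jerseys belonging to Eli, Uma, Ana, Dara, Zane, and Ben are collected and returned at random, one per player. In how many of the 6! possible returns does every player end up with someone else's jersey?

Let Aᵢ be the assignments in which player i gets their old jersey. We want the size of the complement of A₁∪…∪A_6.
By inclusion–exclusion this is Σ_{j=0}^{6} (−1)^j C(6,j)·(6−j)!.
Computing: 720 − 720 + 360 − 120 + 30 − 6 + 1 = 265.

265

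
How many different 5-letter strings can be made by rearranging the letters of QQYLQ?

20

Letter multiplicities in QQYLQ: L×1, Q×3, Y×1.
So there are 5! / (3!) = 20 distinguishable arrangements.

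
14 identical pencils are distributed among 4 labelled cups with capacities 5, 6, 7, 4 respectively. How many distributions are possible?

Without the upper bounds there are C(17,3) = 680 ways to split 14 among 4 cups.
Subtract solutions that violate a single cap (substitute x_i' = x_i − (cap_i+1)): x_1 ≥ 6 gives C(11,3) = 165; x_2 ≥ 7 gives C(10,3) = 120; x_3 ≥ 8 gives C(9,3) = 84; x_4 ≥ 5 gives C(12,3) = 220. Together 589.
Add back pairs where two caps are both exceeded: 4 + 1 + 20 + 0 + 10 + 4 = 39.
By inclusion–exclusion the count is 680 − 589 + 39 = 130.

130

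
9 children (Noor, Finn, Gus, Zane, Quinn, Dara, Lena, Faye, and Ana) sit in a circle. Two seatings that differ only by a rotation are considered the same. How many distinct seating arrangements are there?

40320

Around a circle, 9 distinct people have 9!/9 = (8)! = 40320 rotationally distinct seatings.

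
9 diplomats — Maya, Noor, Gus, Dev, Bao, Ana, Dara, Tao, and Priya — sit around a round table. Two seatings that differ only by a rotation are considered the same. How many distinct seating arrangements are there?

40320

Seat Maya anywhere (absorbing the rotational symmetry), then permute the other 8: (8)! = 40320.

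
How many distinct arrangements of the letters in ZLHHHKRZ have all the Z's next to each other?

Treat the 2 copies of Z as a single block. The multiset to arrange is then {ZZ, H, H, H, K, L, R}, 7 items in all.
That gives (7)!/(3!) = 840 arrangements.

840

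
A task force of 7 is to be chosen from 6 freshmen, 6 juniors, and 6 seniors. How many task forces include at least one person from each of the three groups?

29448

Unrestricted: C(18,7) = 31824 ways to pick any 7 of the 18.
Selections missing a whole group: no freshmen → C(12,7) = 792; no juniors → C(12,7) = 792; no seniors → C(12,7) = 792.
Add back selections omitting two groups (i.e. drawn from a single group): C(6,7) + C(6,7) + C(6,7) = 0.
By inclusion–exclusion: 31824 − 2376 + 0 = 29448.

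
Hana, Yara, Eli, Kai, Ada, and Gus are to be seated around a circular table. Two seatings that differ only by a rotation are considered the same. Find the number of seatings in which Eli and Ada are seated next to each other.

Treat {Eli, Ada} as one unit (2 internal orders) and seat the resulting 5 units around the table: (4)! circular arrangements.
So 2 × (4)! = 2 × 24 = 48.

48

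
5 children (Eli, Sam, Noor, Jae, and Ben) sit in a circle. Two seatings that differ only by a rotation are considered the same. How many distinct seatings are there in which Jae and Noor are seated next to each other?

Glue Jae and Noor into a block (2 internal orders). Seating 4 units around a circle gives (3)! arrangements.
So 2 × (3)! = 2 × 6 = 12.

12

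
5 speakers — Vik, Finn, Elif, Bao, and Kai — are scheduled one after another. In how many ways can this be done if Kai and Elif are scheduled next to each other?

48

Place the 3 others and the Kai-Elif pair as 4 objects in a line; the pair has 2 internal arrangements.
That gives 2 × 4! = 2 × 24 = 48.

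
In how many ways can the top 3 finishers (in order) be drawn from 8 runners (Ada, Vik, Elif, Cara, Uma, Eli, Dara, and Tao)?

There are 8 choices for 1st place, 7 for 2nd, and 6 for 3rd.
That gives 8 × 7 × 6 = 336.

336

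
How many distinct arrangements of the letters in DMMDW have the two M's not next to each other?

18

Total arrangements of DMMDW: 5!/(2!·2!) = 30.
Arrangements with the M's together: treat MM as one letter, giving (4)!/(2!) = 12.
Subtracting, 30 − 12 = 18 arrangements keep the M's apart.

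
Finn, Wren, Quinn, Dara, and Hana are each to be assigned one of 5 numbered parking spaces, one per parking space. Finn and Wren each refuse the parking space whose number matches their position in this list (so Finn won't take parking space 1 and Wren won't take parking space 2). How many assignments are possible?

Let Aᵢ (for i ∈ {1, 2}) be the placements that put person i in their forbidden parking space. Any j of these fix j positions, leaving (5−j)! ways to fill the rest, and there are C(2,j) ways to pick which j.
By inclusion–exclusion, the number of valid placements is Σ_{j=0}^{2} (−1)^j C(2,j)·(5−j)!.
Computing: 120 − 48 + 6 = 78.

78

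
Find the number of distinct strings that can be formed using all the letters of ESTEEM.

120

ESTEEM has 6 letters with E appearing 3 times.
The number of distinct arrangements is 6!/(3!) = 720/6 = 120.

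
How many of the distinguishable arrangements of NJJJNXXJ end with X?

Fix X in the last position and arrange the remaining 7 letters.
Those 7 letters have J appearing 4 times and N appearing twice, giving (7)!/(4!·2!) = 105.

105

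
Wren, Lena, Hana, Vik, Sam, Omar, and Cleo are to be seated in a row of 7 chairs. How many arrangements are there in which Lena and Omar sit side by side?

Treat {Lena, Omar} as a single unit. There are 6 units to order, and the pair itself can be ordered 2 ways.
So the count is 2·(6)! = 1440.

1440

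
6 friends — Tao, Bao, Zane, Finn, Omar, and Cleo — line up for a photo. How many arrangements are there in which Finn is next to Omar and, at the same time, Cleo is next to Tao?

Treat {Finn,Omar} as one block (2 orders) and {Cleo,Tao} as another (2 orders).
That leaves 4 units to arrange: 2 × 2 × 4! = 4 × 24 = 96.

96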